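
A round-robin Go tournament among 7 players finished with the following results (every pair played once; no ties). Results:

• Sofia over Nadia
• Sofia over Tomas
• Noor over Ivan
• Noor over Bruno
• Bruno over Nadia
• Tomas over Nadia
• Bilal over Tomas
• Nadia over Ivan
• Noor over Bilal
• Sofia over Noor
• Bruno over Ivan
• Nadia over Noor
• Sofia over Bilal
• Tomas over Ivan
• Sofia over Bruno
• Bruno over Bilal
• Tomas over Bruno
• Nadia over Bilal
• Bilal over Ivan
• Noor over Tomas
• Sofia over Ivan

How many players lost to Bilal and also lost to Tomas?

Bilal beat: Ivan, Tomas.
Tomas beat: Nadia, Ivan, Bruno.
Both beat: Ivan — 1.

1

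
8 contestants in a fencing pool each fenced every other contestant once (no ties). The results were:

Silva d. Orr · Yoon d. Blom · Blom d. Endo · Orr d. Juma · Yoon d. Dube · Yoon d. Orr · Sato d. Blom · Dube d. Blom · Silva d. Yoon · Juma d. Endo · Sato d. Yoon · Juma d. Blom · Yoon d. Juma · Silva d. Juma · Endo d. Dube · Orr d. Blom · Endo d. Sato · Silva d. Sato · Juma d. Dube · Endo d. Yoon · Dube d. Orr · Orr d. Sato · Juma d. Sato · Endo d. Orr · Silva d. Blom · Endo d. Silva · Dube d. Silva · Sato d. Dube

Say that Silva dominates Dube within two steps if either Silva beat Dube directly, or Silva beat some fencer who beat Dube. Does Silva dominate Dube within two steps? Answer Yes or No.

Yes

Silva did not beat Dube directly.
Silva beat Blom, Orr, Juma, Sato, Yoon. Of those, Juma beat Dube.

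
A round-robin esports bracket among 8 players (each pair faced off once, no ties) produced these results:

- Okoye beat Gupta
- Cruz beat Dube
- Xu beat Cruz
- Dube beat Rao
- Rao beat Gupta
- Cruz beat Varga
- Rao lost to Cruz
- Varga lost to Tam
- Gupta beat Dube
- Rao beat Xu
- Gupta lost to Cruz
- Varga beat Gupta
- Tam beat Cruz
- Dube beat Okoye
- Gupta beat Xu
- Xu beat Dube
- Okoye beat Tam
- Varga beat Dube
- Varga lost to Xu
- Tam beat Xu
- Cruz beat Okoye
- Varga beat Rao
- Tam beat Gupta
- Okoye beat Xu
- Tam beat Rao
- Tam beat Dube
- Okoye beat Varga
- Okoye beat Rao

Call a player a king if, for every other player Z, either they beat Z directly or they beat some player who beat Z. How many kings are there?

3

Okoye reaches everyone (king).
Dube cannot reach Cruz in two steps.
Xu cannot reach Tam in two steps.
Varga cannot reach Tam, Cruz in two steps.
Tam reaches everyone (king).
Gupta cannot reach Tam in two steps.
Rao cannot reach Okoye, Tam in two steps.
Cruz reaches everyone (king).
Kings: Okoye, Tam, Cruz — 3.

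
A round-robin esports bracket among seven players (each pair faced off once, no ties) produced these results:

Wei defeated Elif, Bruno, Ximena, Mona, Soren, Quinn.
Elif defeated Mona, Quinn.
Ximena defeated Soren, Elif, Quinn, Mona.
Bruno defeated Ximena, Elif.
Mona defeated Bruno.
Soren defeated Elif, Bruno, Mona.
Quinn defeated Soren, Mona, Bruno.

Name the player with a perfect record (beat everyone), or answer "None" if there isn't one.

Wei

Wei has 6 wins out of 6 opponents — a perfect record.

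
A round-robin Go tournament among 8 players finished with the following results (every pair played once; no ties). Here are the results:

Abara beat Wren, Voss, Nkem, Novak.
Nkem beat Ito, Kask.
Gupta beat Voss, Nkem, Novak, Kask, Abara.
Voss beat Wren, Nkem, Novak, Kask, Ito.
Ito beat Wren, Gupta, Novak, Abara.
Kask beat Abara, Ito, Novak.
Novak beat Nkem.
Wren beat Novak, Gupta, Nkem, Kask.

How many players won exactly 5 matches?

2

Win totals: Gupta 5, Novak 1, Abara 4, Voss 5, Ito 4, Nkem 2, Kask 3, Wren 4.
Exactly 5: Gupta, Voss — 2 players.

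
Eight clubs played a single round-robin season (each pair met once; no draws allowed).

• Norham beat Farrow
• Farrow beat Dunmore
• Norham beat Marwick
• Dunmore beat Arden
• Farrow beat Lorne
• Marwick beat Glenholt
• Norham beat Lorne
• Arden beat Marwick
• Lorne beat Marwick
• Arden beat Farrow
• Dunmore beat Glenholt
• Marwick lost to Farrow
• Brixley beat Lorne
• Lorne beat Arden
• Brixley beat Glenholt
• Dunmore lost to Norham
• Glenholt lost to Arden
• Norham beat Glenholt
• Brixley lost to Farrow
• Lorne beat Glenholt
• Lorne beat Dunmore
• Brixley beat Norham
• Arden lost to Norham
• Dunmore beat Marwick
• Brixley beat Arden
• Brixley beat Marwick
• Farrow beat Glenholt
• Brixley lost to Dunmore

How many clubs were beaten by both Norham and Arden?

3

Norham beat: Farrow, Dunmore, Lorne, Glenholt, Arden, Marwick.
Arden beat: Farrow, Glenholt, Marwick.
Both beat: Farrow, Glenholt, Marwick — 3.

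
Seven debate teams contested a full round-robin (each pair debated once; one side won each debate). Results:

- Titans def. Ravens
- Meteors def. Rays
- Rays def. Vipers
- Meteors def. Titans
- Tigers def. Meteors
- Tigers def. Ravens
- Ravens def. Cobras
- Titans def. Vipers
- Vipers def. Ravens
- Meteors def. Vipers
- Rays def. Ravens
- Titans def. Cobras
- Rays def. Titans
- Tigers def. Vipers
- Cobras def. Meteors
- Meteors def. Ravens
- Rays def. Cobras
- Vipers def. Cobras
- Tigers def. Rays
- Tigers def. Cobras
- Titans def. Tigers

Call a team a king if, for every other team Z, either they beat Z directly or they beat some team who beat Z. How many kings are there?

Tigers reaches everyone (king).
Cobras cannot reach Tigers in two steps.
Vipers cannot reach Tigers, Titans, Rays in two steps.
Titans reaches everyone (king).
Meteors reaches everyone (king).
Rays reaches everyone (king).
Ravens cannot reach Tigers, Vipers, Titans, Rays in two steps.
Kings: Tigers, Titans, Meteors, Rays — 4.

4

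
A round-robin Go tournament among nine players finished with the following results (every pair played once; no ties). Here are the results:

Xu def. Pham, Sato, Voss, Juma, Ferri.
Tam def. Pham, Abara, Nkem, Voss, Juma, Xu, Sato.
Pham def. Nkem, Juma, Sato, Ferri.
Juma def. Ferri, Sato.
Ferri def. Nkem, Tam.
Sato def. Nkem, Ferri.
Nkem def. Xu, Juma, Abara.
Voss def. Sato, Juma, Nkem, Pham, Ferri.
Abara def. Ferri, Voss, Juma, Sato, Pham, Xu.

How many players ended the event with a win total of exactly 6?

Win totals: Voss 5, Juma 2, Sato 2, Abara 6, Xu 5, Ferri 2, Nkem 3, Pham 4, Tam 7.
Exactly 6: Abara — 1 player.

1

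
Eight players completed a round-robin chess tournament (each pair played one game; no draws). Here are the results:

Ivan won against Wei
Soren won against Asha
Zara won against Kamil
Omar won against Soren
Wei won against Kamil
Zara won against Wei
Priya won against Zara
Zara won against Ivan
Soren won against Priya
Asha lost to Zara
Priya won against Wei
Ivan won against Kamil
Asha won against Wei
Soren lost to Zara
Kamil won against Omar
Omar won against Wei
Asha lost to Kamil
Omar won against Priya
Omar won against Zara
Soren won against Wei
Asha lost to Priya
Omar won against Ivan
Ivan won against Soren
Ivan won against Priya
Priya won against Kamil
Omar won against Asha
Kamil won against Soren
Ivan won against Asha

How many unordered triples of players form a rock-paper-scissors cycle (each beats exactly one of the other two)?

9

Win totals: Soren 3, Wei 1, Asha 1, Kamil 3, Priya 4, Zara 5, Ivan 5, Omar 6.
A player with w wins dominates both others in C(w,2) triples; summing gives 3 + 0 + 0 + 3 + 6 + 10 + 10 + 15 = 47 transitive triples.
Total triples C(8,3) = 56, so cyclic triples = 56 − 47 = 9.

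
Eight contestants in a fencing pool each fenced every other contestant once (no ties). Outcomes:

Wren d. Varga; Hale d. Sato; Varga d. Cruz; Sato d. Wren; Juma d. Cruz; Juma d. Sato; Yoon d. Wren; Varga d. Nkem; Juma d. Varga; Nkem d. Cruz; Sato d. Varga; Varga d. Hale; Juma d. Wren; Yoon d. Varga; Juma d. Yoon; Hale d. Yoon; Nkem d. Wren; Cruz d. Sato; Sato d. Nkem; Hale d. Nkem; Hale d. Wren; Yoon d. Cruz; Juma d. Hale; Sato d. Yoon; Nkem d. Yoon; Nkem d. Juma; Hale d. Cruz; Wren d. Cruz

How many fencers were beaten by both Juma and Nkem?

3

Juma beat: Sato, Cruz, Wren, Varga, Hale, Yoon.
Nkem beat: Cruz, Wren, Juma, Yoon.
Both beat: Cruz, Wren, Yoon — 3.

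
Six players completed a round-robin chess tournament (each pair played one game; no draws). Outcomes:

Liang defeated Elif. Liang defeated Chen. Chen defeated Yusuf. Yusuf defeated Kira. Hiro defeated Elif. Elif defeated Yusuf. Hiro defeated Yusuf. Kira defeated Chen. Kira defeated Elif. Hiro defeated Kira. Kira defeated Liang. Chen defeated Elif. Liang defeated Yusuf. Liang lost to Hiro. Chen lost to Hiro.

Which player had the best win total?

Win totals: Hiro 5, Kira 3, Elif 1, Yusuf 1, Chen 2, Liang 3.
Hiro leads with 5 wins (next highest: 3).

Hiro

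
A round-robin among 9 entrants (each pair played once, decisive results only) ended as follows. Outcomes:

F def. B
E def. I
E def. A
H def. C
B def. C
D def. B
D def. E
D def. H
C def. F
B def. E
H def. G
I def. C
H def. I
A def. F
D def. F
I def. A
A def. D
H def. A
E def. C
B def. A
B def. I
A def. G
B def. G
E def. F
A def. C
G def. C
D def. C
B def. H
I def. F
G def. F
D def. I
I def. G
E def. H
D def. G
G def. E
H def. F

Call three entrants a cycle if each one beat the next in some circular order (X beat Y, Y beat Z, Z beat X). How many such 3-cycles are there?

Win totals: A 4, B 6, C 1, D 7, E 5, F 1, G 3, H 5, I 4.
An entrant with w wins dominates both others in C(w,2) triples; summing gives 6 + 15 + 0 + 21 + 10 + 0 + 3 + 10 + 6 = 71 transitive triples.
Total triples C(9,3) = 84, so cyclic triples = 84 − 71 = 13.

13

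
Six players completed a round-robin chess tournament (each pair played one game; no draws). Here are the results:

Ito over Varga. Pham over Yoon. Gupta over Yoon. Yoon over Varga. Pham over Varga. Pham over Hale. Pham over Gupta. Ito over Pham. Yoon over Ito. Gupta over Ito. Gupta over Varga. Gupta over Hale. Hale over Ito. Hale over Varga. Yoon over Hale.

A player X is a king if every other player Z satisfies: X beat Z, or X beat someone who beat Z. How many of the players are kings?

Pham reaches everyone (king).
Ito reaches everyone (king).
Hale cannot reach Yoon, Gupta in two steps.
Varga cannot reach Pham, Ito, Hale, Yoon, Gupta in two steps.
Yoon cannot reach Gupta in two steps.
Gupta reaches everyone (king).
Kings: Pham, Ito, Gupta — 3.

3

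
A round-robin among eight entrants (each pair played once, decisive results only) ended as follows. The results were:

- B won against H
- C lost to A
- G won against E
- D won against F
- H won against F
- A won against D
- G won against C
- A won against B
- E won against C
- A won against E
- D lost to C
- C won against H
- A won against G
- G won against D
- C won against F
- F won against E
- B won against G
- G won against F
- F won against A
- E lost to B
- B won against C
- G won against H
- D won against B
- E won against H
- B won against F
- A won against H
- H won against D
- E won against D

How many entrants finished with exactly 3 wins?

Win totals: A 6, B 5, C 3, D 2, E 3, F 2, G 5, H 2.
Exactly 3: C, E — 2 entrants.

2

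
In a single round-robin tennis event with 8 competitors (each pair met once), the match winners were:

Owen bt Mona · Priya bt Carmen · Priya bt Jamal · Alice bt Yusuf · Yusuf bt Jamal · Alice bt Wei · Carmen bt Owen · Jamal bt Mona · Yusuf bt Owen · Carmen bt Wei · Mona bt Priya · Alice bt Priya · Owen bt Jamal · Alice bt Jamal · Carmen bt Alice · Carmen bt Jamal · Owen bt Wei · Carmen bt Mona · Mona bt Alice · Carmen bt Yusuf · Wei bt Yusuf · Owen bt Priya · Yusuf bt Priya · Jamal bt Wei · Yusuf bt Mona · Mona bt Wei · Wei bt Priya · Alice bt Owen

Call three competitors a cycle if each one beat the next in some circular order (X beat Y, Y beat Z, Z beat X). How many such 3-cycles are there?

Win totals: Mona 3, Owen 4, Wei 2, Yusuf 4, Carmen 6, Priya 2, Jamal 2, Alice 5.
A competitor with w wins dominates both others in C(w,2) triples; summing gives 3 + 6 + 1 + 6 + 15 + 1 + 1 + 10 = 43 transitive triples.
Total triples C(8,3) = 56, so cyclic triples = 56 − 43 = 13.

13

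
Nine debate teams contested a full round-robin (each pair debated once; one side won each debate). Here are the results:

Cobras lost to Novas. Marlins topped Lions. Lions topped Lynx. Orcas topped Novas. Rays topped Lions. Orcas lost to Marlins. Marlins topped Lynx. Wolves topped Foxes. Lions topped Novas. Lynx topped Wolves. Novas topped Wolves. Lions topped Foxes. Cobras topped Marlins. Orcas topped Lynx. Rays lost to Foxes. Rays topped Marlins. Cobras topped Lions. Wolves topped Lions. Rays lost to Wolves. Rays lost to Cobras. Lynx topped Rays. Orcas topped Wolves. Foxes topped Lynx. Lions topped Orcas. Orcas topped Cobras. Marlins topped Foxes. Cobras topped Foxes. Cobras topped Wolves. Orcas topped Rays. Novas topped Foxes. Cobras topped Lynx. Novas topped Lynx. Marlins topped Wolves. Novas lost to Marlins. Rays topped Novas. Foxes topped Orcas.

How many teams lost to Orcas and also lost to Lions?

2

Orcas beat: Cobras, Lynx, Novas, Wolves, Rays.
Lions beat: Orcas, Lynx, Novas, Foxes.
Both beat: Lynx, Novas — 2.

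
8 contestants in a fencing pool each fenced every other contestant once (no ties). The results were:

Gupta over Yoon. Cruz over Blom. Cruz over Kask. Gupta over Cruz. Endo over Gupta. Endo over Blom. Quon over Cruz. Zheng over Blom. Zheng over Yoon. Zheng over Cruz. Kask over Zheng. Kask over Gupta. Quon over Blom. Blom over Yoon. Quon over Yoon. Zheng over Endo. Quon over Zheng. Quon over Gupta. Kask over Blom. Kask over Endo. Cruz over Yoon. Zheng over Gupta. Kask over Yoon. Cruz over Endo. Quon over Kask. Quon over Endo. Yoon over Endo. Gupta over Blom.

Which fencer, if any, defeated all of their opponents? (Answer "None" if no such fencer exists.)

Quon has 7 wins out of 7 opponents — a perfect record.

Quon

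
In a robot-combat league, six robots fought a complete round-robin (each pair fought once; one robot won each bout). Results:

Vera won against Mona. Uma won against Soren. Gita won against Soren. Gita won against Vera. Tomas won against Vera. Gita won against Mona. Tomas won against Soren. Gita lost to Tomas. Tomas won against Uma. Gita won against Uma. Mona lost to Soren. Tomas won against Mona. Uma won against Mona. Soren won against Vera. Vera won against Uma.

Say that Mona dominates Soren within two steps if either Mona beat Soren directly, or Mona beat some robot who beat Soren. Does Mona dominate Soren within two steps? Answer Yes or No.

No

Mona did not beat Soren directly.
Mona beat no one, so there is no intermediate robot.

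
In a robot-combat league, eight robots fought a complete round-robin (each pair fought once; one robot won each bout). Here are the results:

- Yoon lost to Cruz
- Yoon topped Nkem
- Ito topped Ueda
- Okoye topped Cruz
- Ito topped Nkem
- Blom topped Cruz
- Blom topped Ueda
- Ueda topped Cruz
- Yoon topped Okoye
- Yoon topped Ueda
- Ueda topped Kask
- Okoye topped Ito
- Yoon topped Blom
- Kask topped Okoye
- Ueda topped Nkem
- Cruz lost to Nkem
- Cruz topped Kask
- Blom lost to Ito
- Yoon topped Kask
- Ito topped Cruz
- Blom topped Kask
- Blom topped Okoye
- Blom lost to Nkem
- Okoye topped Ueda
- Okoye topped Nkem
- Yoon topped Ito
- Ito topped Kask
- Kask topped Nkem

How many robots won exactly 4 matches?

2

Win totals: Blom 4, Ueda 3, Okoye 4, Cruz 2, Nkem 2, Yoon 6, Ito 5, Kask 2.
Exactly 4: Blom, Okoye — 2 robots.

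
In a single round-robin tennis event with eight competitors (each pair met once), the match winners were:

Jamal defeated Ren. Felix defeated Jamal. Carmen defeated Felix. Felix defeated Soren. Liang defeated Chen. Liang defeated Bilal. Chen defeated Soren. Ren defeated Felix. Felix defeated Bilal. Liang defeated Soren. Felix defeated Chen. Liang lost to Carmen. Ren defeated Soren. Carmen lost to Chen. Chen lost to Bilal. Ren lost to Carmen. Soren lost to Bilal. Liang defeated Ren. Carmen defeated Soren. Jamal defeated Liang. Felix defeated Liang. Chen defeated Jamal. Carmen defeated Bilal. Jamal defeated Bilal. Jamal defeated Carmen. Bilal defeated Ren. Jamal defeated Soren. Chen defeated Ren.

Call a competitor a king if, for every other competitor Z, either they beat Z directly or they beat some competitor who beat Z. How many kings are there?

5

Soren cannot reach Felix, Jamal, Liang, Bilal, Chen, Ren, Carmen in two steps.
Felix reaches everyone (king).
Jamal reaches everyone (king).
Liang reaches everyone (king).
Bilal cannot reach Liang in two steps.
Chen reaches everyone (king).
Ren cannot reach Carmen in two steps.
Carmen reaches everyone (king).
Kings: Felix, Jamal, Liang, Chen, Carmen — 5.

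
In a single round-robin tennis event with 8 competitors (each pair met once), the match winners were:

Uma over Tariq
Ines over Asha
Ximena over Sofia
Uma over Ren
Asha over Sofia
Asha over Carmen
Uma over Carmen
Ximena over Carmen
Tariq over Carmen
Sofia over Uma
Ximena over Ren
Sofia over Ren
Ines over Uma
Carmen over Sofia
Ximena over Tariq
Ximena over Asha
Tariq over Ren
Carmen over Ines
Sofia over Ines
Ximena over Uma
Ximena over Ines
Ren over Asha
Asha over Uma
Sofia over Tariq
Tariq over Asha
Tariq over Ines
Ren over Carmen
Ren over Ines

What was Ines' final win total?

2

Ines' results: beat Asha, Uma; lost to Ren, Carmen, Tariq, Ximena, Sofia.
That is 2 wins.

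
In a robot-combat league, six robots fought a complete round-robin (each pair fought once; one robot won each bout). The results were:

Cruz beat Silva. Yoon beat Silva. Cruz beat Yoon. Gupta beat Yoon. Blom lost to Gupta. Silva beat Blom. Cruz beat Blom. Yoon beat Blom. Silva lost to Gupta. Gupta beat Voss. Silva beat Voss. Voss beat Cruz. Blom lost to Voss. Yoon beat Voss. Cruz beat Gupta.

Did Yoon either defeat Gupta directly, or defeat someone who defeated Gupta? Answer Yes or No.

Yoon did not beat Gupta directly.
Yoon beat Blom, Voss, Silva, but each of them lost to Gupta. No two-step path.

No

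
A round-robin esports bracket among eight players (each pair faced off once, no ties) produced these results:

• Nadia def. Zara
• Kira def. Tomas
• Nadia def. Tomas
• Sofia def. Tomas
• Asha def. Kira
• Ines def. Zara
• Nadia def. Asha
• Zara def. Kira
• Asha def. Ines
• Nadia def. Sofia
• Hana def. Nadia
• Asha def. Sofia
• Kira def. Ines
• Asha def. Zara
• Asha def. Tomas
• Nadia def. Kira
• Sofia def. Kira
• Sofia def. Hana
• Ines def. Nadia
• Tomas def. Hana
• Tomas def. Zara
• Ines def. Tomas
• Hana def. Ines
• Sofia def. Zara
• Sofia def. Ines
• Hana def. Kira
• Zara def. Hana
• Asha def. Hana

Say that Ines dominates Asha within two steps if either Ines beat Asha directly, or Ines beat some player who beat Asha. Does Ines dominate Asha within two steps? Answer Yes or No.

Yes

Ines did not beat Asha directly.
Ines beat Zara, Nadia, Tomas. Of those, Nadia beat Asha.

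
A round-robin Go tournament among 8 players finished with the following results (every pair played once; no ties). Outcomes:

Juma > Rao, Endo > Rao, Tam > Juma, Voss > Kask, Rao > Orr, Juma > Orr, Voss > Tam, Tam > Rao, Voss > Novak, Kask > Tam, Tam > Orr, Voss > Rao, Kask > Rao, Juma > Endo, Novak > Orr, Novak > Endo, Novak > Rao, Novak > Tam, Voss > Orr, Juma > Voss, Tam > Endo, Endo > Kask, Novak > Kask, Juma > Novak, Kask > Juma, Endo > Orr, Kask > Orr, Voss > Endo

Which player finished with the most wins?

Voss

Win totals: Rao 1, Voss 6, Tam 4, Endo 3, Novak 5, Orr 0, Kask 4, Juma 5.
Voss leads with 6 wins (next highest: 5).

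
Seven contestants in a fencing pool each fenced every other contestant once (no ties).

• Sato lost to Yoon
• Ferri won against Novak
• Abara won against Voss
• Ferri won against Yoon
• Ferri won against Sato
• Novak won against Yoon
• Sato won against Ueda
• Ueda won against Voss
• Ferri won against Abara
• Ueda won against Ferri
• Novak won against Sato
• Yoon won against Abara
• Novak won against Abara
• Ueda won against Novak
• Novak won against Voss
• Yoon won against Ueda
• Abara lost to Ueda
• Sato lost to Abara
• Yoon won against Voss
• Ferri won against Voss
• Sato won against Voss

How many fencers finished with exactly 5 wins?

Win totals: Novak 4, Ferri 5, Yoon 4, Ueda 4, Abara 2, Sato 2, Voss 0.
Exactly 5: Ferri — 1 fencer.

1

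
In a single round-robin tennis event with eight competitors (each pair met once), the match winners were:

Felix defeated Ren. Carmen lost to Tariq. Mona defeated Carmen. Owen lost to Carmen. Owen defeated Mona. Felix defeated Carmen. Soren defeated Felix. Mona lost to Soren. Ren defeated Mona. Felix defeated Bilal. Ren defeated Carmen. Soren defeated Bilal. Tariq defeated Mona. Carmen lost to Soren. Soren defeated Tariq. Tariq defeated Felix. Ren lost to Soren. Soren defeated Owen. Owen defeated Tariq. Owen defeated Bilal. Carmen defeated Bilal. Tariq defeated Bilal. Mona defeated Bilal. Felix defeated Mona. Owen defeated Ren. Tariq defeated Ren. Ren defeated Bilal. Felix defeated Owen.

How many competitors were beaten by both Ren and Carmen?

Ren beat: Bilal, Carmen, Mona.
Carmen beat: Bilal, Owen.
Both beat: Bilal — 1.

1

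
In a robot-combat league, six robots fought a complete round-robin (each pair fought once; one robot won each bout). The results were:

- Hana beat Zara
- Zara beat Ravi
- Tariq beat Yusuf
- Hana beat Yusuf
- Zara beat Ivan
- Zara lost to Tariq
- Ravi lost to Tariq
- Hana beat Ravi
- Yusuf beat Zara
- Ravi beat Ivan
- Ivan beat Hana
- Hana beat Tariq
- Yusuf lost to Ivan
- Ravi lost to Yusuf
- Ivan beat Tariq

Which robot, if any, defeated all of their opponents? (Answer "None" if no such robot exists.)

Highest win total is Hana with 4 (out of 5 possible).
Hana lost to Ivan, so no robot went undefeated.

None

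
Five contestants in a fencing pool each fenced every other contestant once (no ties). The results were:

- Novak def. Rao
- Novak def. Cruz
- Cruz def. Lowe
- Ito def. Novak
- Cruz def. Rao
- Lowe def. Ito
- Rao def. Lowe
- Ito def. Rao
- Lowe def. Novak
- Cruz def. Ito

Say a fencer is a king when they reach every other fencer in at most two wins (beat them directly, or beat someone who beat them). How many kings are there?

4

Cruz reaches everyone (king).
Lowe reaches everyone (king).
Ito reaches everyone (king).
Novak reaches everyone (king).
Rao cannot reach Cruz in two steps.
Kings: Cruz, Lowe, Ito, Novak — 4.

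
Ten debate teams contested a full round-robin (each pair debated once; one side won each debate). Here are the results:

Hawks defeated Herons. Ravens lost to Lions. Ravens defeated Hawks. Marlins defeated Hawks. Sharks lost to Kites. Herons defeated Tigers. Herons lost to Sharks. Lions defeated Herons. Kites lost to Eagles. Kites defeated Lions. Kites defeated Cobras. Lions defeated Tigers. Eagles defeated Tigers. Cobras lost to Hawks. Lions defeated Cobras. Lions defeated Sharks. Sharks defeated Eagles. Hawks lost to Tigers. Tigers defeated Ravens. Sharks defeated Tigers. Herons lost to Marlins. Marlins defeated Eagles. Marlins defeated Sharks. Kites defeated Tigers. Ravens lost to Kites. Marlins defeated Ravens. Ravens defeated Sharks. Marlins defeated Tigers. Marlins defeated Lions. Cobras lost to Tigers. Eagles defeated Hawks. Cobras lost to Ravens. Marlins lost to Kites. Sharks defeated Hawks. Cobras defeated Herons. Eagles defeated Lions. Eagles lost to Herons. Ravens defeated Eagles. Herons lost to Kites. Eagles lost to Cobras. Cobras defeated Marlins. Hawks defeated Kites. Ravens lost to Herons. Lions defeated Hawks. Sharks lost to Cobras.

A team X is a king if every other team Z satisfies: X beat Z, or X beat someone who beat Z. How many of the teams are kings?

Hawks reaches everyone (king).
Sharks cannot reach Marlins in two steps.
Tigers cannot reach Lions in two steps.
Marlins reaches everyone (king).
Herons cannot reach Marlins in two steps.
Cobras reaches everyone (king).
Kites reaches everyone (king).
Eagles reaches everyone (king).
Ravens reaches everyone (king).
Lions reaches everyone (king).
Kings: Hawks, Marlins, Cobras, Kites, Eagles, Ravens, Lions — 7.

7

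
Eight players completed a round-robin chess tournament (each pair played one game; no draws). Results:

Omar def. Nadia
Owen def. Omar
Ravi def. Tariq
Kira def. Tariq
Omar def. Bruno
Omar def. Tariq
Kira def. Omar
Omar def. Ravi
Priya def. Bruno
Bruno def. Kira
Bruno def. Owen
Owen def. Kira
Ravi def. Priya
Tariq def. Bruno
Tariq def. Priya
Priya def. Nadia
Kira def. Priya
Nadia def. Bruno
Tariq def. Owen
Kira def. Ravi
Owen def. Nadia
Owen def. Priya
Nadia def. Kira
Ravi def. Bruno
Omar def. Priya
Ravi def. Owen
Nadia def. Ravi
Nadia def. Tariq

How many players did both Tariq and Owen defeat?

Tariq beat: Owen, Priya, Bruno.
Owen beat: Omar, Kira, Priya, Nadia.
Both beat: Priya — 1.

1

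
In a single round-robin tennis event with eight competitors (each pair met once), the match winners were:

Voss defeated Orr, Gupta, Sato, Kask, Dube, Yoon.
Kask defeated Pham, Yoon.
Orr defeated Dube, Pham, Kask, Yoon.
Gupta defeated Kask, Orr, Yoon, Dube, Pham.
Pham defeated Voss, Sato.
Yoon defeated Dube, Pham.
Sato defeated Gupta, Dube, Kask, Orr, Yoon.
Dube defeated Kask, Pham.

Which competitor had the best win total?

Voss

Win totals: Kask 2, Gupta 5, Sato 5, Yoon 2, Voss 6, Orr 4, Dube 2, Pham 2.
Voss leads with 6 wins (next highest: 5).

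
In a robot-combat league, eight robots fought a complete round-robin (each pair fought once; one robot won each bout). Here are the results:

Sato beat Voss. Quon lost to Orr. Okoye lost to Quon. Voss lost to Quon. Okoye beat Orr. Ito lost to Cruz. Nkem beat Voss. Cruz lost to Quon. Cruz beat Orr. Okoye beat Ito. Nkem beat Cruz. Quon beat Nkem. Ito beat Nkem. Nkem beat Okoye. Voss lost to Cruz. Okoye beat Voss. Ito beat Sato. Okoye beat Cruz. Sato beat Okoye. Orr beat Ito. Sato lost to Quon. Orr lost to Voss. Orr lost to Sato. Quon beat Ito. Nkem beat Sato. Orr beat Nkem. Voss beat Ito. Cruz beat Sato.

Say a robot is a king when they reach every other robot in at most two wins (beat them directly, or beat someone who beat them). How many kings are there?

Sato reaches everyone (king).
Voss cannot reach Cruz, Okoye in two steps.
Cruz reaches everyone (king).
Okoye reaches everyone (king).
Quon reaches everyone (king).
Nkem cannot reach Quon in two steps.
Ito cannot reach Quon in two steps.
Orr reaches everyone (king).
Kings: Sato, Cruz, Okoye, Quon, Orr — 5.

5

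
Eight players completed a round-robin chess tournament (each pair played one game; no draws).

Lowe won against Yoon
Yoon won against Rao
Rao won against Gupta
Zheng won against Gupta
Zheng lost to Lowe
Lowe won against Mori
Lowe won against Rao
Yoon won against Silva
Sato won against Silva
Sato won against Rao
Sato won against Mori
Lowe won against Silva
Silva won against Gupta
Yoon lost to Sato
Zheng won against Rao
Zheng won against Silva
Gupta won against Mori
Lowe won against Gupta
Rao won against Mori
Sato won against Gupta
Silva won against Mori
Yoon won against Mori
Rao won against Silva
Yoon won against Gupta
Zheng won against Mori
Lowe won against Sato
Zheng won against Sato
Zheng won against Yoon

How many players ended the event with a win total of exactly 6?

Win totals: Sato 5, Yoon 4, Silva 2, Zheng 6, Lowe 7, Gupta 1, Mori 0, Rao 3.
Exactly 6: Zheng — 1 player.

1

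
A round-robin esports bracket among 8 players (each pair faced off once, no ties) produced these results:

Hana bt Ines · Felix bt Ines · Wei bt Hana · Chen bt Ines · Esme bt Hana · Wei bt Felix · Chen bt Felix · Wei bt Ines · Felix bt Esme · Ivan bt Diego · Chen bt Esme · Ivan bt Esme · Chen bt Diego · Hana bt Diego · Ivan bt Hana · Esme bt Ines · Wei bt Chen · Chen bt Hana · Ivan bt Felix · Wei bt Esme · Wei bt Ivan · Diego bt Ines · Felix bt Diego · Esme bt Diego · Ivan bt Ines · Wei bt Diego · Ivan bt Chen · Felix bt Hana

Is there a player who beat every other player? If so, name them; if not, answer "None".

Wei

Wei has 7 wins out of 7 opponents — a perfect record.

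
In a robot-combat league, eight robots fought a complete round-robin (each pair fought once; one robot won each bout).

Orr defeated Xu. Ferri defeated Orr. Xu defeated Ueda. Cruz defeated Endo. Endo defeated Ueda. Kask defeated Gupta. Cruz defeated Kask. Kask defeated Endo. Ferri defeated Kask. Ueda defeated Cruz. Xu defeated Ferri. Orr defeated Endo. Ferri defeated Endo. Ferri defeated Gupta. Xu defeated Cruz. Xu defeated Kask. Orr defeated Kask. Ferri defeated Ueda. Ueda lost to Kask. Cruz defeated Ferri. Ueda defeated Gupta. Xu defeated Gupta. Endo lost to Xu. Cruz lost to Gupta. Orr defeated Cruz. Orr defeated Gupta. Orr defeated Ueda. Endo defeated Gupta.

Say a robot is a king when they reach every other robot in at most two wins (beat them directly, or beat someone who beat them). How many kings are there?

Ferri reaches everyone (king).
Orr reaches everyone (king).
Ueda cannot reach Orr, Xu in two steps.
Xu reaches everyone (king).
Gupta cannot reach Orr, Ueda, Xu in two steps.
Endo cannot reach Ferri, Orr, Xu, Kask in two steps.
Kask cannot reach Ferri, Orr, Xu in two steps.
Cruz cannot reach Xu in two steps.
Kings: Ferri, Orr, Xu — 3.

3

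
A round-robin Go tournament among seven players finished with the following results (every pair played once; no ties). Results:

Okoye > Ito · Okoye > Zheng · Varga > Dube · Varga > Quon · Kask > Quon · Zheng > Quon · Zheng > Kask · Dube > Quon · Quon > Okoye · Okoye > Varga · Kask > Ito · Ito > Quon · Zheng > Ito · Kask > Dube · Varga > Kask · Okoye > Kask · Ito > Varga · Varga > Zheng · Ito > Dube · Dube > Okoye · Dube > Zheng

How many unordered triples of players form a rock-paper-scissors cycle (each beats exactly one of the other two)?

11

Win totals: Quon 1, Varga 4, Kask 3, Zheng 3, Okoye 4, Dube 3, Ito 3.
A player with w wins dominates both others in C(w,2) triples; summing gives 0 + 6 + 3 + 3 + 6 + 3 + 3 = 24 transitive triples.
Total triples C(7,3) = 35, so cyclic triples = 35 − 24 = 11.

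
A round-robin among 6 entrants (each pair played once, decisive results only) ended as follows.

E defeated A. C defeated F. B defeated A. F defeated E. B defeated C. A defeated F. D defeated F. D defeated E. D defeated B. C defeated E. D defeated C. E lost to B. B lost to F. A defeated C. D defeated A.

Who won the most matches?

Win totals: A 2, B 3, C 2, D 5, E 1, F 2.
D leads with 5 wins (next highest: 3).

D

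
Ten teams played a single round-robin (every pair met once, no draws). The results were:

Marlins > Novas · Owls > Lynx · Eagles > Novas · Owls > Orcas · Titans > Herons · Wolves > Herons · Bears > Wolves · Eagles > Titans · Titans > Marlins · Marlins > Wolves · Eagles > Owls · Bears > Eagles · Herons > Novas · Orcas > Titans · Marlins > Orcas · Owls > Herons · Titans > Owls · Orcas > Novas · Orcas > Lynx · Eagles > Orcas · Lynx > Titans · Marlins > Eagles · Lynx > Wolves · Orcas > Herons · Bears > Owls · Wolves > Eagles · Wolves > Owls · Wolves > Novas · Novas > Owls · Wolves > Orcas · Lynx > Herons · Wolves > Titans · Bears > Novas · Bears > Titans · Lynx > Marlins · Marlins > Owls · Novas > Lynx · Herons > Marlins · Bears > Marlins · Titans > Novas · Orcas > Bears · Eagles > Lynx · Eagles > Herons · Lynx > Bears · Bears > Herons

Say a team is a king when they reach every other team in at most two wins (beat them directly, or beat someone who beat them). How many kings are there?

6

Herons cannot reach Bears, Titans in two steps.
Eagles reaches everyone (king).
Novas cannot reach Eagles in two steps.
Orcas reaches everyone (king).
Marlins reaches everyone (king).
Owls cannot reach Eagles in two steps.
Bears reaches everyone (king).
Wolves reaches everyone (king).
Lynx reaches everyone (king).
Titans cannot reach Bears in two steps.
Kings: Eagles, Orcas, Marlins, Bears, Wolves, Lynx — 6.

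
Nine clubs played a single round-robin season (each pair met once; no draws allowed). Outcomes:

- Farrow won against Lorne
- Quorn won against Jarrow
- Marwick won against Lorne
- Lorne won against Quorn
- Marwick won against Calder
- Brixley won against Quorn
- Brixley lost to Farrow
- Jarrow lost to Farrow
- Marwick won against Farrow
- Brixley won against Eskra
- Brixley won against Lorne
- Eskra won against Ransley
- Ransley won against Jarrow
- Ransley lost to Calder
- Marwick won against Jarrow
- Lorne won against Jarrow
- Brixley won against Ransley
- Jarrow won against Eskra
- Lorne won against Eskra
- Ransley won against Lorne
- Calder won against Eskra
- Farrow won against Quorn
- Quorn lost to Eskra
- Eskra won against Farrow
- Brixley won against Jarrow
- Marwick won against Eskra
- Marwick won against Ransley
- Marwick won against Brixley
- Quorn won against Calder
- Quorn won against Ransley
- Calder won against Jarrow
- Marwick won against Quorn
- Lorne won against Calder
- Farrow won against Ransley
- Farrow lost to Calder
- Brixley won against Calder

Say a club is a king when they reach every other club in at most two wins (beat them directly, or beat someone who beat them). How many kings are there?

Farrow cannot reach Marwick in two steps.
Lorne cannot reach Marwick, Brixley in two steps.
Quorn cannot reach Marwick, Brixley in two steps.
Ransley cannot reach Farrow, Marwick, Brixley in two steps.
Calder cannot reach Marwick in two steps.
Jarrow cannot reach Lorne, Calder, Marwick, Brixley in two steps.
Eskra cannot reach Marwick in two steps.
Marwick reaches everyone (king).
Brixley cannot reach Marwick in two steps.
Kings: Marwick — 1.

1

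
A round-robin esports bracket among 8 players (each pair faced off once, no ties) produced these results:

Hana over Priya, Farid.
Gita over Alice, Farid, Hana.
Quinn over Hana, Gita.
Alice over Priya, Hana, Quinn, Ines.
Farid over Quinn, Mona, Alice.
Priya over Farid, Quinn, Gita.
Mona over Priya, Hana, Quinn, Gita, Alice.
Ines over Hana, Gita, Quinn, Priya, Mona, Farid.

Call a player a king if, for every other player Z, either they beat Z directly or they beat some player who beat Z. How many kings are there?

Mona reaches everyone (king).
Farid reaches everyone (king).
Gita reaches everyone (king).
Ines reaches everyone (king).
Hana cannot reach Ines in two steps.
Priya cannot reach Ines in two steps.
Alice reaches everyone (king).
Quinn cannot reach Mona, Ines in two steps.
Kings: Mona, Farid, Gita, Ines, Alice — 5.

5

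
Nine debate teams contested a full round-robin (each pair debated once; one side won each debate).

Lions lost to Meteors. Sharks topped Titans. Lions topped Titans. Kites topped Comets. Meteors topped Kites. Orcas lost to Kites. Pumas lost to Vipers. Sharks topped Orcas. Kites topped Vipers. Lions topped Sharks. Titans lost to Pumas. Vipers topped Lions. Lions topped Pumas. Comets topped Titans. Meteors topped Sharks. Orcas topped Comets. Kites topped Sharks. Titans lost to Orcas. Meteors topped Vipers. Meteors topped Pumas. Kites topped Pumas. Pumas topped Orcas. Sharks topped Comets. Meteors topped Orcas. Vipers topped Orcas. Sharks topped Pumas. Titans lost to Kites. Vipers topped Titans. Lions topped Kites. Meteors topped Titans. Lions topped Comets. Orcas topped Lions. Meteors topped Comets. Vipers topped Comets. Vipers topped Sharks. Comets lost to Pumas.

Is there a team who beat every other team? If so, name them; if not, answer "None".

Meteors has 8 wins out of 8 opponents — a perfect record.

Meteors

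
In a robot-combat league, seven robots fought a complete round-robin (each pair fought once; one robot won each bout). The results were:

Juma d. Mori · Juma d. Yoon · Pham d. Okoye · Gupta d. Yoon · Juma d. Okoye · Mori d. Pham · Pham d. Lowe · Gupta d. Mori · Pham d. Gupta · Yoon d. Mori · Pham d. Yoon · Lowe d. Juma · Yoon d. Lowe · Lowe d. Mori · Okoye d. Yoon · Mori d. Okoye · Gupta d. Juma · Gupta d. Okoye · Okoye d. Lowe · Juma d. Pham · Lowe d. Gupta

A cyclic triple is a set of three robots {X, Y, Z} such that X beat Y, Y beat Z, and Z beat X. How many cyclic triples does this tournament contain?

Win totals: Okoye 2, Yoon 2, Gupta 4, Juma 4, Pham 4, Mori 2, Lowe 3.
A robot with w wins dominates both others in C(w,2) triples; summing gives 1 + 1 + 6 + 6 + 6 + 1 + 3 = 24 transitive triples.
Total triples C(7,3) = 35, so cyclic triples = 35 − 24 = 11.

11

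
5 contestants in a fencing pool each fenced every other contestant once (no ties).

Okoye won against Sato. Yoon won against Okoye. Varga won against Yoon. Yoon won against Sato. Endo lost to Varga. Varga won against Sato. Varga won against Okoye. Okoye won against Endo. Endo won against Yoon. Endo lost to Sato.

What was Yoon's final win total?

2

Yoon's results: beat Okoye, Sato; lost to Endo, Varga.
That is 2 wins.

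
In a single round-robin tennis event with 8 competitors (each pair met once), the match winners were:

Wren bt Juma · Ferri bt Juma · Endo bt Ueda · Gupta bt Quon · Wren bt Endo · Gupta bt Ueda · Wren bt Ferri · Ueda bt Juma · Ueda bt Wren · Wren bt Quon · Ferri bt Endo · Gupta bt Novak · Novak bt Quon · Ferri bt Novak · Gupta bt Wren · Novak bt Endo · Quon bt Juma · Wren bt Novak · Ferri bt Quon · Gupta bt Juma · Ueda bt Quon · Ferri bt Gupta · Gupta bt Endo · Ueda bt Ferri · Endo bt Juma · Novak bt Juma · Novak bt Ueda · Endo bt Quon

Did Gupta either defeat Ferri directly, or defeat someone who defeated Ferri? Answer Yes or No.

Yes

Gupta did not beat Ferri directly.
Gupta beat Juma, Endo, Novak, Quon, Wren, Ueda. Of those, Wren beat Ferri.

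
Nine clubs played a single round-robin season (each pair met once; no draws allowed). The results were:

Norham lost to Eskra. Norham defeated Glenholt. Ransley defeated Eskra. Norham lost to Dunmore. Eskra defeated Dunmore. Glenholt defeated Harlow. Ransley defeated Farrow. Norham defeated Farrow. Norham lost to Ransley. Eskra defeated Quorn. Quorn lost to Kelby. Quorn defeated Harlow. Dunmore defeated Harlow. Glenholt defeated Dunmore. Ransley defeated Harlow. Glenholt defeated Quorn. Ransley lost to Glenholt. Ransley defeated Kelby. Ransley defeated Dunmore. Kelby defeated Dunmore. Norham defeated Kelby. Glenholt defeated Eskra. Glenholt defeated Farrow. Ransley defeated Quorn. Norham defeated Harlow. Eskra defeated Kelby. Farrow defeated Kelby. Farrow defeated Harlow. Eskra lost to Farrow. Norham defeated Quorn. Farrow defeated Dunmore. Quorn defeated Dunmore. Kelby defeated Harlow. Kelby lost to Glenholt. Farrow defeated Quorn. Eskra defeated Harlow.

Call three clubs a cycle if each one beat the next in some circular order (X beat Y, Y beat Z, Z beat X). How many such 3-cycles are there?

Win totals: Farrow 5, Ransley 7, Eskra 5, Norham 5, Kelby 3, Quorn 2, Dunmore 2, Harlow 0, Glenholt 7.
A club with w wins dominates both others in C(w,2) triples; summing gives 10 + 21 + 10 + 10 + 3 + 1 + 1 + 0 + 21 = 77 transitive triples.
Total triples C(9,3) = 84, so cyclic triples = 84 − 77 = 7.

7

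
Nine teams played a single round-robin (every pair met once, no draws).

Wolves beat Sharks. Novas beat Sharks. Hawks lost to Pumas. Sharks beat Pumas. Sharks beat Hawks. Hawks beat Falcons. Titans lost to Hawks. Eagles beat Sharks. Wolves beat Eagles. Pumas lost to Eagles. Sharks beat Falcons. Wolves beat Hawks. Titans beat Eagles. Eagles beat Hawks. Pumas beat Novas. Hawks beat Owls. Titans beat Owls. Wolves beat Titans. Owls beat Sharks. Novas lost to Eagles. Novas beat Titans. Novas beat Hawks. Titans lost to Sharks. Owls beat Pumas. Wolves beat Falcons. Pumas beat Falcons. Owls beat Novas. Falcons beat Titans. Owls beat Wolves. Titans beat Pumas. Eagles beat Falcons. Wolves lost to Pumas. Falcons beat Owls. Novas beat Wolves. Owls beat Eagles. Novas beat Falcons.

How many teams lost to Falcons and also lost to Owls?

Falcons beat: Titans, Owls.
Owls beat: Pumas, Novas, Wolves, Eagles, Sharks.
No one was beaten by both.

0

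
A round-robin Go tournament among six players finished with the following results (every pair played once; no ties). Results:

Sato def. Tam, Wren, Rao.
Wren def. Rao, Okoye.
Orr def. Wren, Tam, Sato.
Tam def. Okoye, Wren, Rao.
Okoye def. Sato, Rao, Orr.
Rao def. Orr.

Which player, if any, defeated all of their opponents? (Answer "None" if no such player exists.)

Highest win total is Tam with 3 (out of 5 possible).
Tam lost to Orr, Sato, so no player went undefeated.

None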